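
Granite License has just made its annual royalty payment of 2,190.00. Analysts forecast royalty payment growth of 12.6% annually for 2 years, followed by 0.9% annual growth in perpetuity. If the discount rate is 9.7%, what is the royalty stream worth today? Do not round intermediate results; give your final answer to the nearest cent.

31010.72

D_1 = 2465.94000
D_2 = 2776.64844
Terminal value at year 2: TV = D_2×(1+g_2)/(r−g_2) = 2801.63828/0.088 = 31836.79859
P_0 = D_1/(1+r)^1 + D_2/(1+r)^2 + TV/(1+r)^2
    = 2247.89426 + 2307.31899 + 26455.50980 = 31010.72305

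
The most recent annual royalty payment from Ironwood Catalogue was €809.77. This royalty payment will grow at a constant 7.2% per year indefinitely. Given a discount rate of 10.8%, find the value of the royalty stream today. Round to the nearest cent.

D₁ = D₀ × (1 + g) = €809.77 × 1.072 = €868.0734
Growing perpetuity: P = D₁ / (r − g) = €868.0734 / (0.108 − 0.072) = €24,113.15

€24113.15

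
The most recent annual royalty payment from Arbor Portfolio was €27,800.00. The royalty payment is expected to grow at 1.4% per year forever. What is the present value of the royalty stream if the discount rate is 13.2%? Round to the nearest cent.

D₁ = D₀ × (1 + g) = €27,800.00 × 1.014 = €28,189.2000
Growing perpetuity: P = D₁ / (r − g) = €28,189.2000 / (0.132 − 0.014) = €238,891.53

€238891.53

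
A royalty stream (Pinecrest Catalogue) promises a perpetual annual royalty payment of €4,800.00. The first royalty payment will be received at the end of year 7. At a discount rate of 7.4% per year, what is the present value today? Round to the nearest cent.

Value at end of year 6: C / r = €4,800.00 / 0.074 = €64,864.8649
Discount to today: PV = €64,864.8649 / (1 + 0.074)^6 = €64,864.8649 / 1.534708 = €42,265.29

€42265.29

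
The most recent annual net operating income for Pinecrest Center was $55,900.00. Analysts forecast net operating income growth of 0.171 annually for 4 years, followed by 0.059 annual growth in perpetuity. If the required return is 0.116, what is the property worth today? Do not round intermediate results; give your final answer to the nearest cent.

$1511476.96

D_1 = 65458.90000
D_2 = 76652.37190
D_3 = 89759.92749
D_4 = 105108.87510
Terminal value at year 4: TV = D_4×(1+g_2)/(r−g_2) = 111310.29873/0.057 = 1952812.25837
P_0 = D_1/(1+r)^1 + D_2/(1+r)^2 + D_3/(1+r)^3 + D_4/(1+r)^4 + TV/(1+r)^4
    = 58654.92832 + 61545.62819 + 64578.79087 + 67761.43737 + 1258936.17851 = 1511476.96325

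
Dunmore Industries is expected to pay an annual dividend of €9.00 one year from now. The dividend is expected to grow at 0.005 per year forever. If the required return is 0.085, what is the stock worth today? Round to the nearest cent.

Growing perpetuity: P = D₁ / (r − g) = €9.0000 / (0.085 − 0.005) = €112.50

€112.50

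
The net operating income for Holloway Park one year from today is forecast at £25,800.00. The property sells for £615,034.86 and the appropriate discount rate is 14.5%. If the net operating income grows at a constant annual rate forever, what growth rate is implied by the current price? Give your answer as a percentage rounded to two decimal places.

10.31%

P = D₁/(r−g) ⇒ g = r − D₁/P = 0.145 − £25,800.00/£615,034.86 = 0.103051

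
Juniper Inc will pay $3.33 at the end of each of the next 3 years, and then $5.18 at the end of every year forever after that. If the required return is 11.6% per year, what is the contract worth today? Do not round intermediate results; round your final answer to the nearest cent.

$40.18

PV of 3-year annuity: $3.33 × [1 − (1+0.116)^−3] / 0.116 = 8.05340
Perpetuity value at year 3: $5.18 / 0.116 = 44.65517
PV of perpetuity: 44.65517 / (1+0.116)^3 = 32.12767
Total PV = 8.05340 + 32.12767 = 40.18106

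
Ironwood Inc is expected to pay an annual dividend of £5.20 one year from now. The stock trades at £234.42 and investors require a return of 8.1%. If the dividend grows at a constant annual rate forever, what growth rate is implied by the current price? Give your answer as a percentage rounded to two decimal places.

5.88%

P = D₁/(r−g) ⇒ g = r − D₁/P = 0.081 − £5.20/£234.42 = 0.058818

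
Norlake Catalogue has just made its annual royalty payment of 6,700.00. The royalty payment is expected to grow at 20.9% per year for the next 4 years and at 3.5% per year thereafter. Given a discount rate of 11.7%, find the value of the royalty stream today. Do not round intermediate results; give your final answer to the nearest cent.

D_1 = 8100.30000
D_2 = 9793.26270
D_3 = 11840.05460
D_4 = 14314.62602
Terminal value at year 4: TV = D_4×(1+g_2)/(r−g_2) = 14815.63793/0.082 = 180678.51131
P_0 = D_1/(1+r)^1 + D_2/(1+r)^2 + D_3/(1+r)^3 + D_4/(1+r)^4 + TV/(1+r)^4
    = 7251.83527 + 7849.12162 + 8495.60254 + 9195.32987 + 116063.00509 = 148854.89439

148854.89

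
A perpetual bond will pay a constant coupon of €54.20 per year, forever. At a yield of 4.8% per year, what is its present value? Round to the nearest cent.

Level perpetuity: PV = C / r = €54.20 / 0.048 = €1,129.17

€1129.17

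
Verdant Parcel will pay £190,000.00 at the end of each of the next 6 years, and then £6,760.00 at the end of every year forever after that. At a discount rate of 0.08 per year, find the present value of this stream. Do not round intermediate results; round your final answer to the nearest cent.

£931596.47

PV of 6-year annuity: £190,000.00 × [1 − (1+0.08)^−6] / 0.08 = 878347.13615
Perpetuity value at year 6: £6,760.00 / 0.08 = 84500.00000
PV of perpetuity: 84500.00000 / (1+0.08)^6 = 53249.33347
Total PV = 878347.13615 + 53249.33347 = 931596.46962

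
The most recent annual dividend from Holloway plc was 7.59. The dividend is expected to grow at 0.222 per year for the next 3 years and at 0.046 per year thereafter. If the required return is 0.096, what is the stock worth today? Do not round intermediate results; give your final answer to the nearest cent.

D_1 = 9.27498
D_2 = 11.33403
D_3 = 13.85018
Terminal value at year 3: TV = D_3×(1+g_2)/(r−g_2) = 14.48729/0.05 = 289.74575
P_0 = D_1/(1+r)^1 + D_2/(1+r)^2 + D_3/(1+r)^3 + TV/(1+r)^3
    = 8.46257 + 9.43546 + 10.52019 + 220.08245 = 248.50068

248.50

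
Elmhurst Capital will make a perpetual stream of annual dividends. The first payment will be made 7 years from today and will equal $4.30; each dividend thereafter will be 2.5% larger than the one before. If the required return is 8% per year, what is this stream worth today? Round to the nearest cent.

$49.27

Value at end of year 6: C₁ / (r − g) = $4.30 / (0.08 − 0.025) = $78.1818
Discount to today: PV = $78.1818 / (1 + 0.08)^6 = $78.1818 / 1.586874 = $49.27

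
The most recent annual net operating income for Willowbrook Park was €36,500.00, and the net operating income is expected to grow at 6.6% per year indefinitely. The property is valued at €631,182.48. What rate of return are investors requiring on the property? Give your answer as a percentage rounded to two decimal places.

D₁ = €36,500.00 × 1.066 = €38,909.0000
P = D₁/(r − g) ⇒ r = D₁/P + g = €38,909.0000/€631,182.48 + 0.066 = 0.061645 + 0.066 = 0.127645

12.76%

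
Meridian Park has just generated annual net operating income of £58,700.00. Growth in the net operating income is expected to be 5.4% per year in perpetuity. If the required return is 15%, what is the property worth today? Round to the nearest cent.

£644477.08

D₁ = D₀ × (1 + g) = £58,700.00 × 1.054 = £61,869.8000
Growing perpetuity: P = D₁ / (r − g) = £61,869.8000 / (0.15 − 0.054) = £644,477.08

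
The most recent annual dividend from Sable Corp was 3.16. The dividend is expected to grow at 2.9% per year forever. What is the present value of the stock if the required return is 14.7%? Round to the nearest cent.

D₁ = D₀ × (1 + g) = 3.16 × 1.029 = 3.2516
Growing perpetuity: P = D₁ / (r − g) = 3.2516 / (0.147 − 0.029) = 27.56

27.56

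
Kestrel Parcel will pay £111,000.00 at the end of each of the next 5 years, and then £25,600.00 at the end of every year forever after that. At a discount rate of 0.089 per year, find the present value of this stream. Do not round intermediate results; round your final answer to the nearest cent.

PV of 5-year annuity: £111,000.00 × [1 − (1+0.089)^−5] / 0.089 = 432873.87628
Perpetuity value at year 5: £25,600.00 / 0.089 = 287640.44944
PV of perpetuity: 287640.44944 / (1+0.089)^5 = 187806.47437
Total PV = 432873.87628 + 187806.47437 = 620680.35065

£620680.35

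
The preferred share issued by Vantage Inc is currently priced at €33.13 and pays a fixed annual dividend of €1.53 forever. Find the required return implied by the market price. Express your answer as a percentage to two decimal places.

4.62%

P = C/r ⇒ r = C/P = €1.53/€33.13 = 0.046182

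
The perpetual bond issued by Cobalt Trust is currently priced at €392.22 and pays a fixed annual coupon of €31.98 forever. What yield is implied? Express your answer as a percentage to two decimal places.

P = C/r ⇒ r = C/P = €31.98/€392.22 = 0.081536

8.15%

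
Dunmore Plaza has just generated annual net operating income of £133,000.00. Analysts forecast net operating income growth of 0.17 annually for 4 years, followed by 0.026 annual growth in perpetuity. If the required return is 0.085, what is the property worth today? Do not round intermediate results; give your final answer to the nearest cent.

£3771994.89

D_1 = 155610.00000
D_2 = 182063.70000
D_3 = 213014.52900
D_4 = 249226.99893
Terminal value at year 4: TV = D_4×(1+g_2)/(r−g_2) = 255706.90090/0.059 = 4334015.26953
P_0 = D_1/(1+r)^1 + D_2/(1+r)^2 + D_3/(1+r)^3 + D_4/(1+r)^4 + TV/(1+r)^4
    = 143419.35484 + 154654.97250 + 166770.79984 + 179835.79337 + 3127313.96612 = 3771994.88666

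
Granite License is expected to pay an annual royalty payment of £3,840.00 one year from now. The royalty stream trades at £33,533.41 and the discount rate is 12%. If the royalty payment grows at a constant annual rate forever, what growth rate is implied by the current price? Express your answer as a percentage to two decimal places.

0.55%

P = D₁/(r−g) ⇒ g = r − D₁/P = 0.12 − £3,840.00/£33,533.41 = 0.005487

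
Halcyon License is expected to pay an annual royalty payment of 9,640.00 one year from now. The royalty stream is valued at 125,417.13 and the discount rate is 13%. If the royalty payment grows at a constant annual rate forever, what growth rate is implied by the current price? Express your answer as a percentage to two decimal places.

5.31%

P = D₁/(r−g) ⇒ g = r − D₁/P = 0.13 − 9,640.00/125,417.13 = 0.053136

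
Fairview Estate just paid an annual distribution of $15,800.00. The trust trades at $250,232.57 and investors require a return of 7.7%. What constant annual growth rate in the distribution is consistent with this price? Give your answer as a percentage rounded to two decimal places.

1.30%

P = D₀(1+g)/(r−g) ⇒ P(r−g) = D₀(1+g) ⇒ g(P+D₀) = P·r − D₀
g = (P·r − D₀)/(P + D₀) = ($250,232.57×0.077 − $15,800.00) / ($250,232.57 + $15,800.00) = 0.013036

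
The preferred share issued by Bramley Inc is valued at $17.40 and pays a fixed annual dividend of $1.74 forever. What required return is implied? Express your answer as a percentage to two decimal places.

10.00%

P = C/r ⇒ r = C/P = $1.74/$17.40 = 0.100000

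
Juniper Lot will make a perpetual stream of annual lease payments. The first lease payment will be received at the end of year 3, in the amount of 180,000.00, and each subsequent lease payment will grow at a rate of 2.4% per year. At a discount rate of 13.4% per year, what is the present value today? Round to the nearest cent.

Value at end of year 2: C₁ / (r − g) = 180,000.00 / (0.134 − 0.024) = 1,636,363.6364
Discount to today: PV = 1,636,363.6364 / (1 + 0.134)^2 = 1,636,363.6364 / 1.285956 = 1,272,488.04

1272488.04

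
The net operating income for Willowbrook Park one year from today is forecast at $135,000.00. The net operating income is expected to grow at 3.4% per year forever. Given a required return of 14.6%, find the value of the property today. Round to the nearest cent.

Growing perpetuity: P = D₁ / (r − g) = $135,000.0000 / (0.146 − 0.034) = $1,205,357.14

$1205357.14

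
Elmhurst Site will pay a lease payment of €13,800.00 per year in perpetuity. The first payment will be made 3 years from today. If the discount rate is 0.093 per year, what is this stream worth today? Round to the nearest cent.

€124209.79

Value at end of year 2: C / r = €13,800.00 / 0.093 = €148,387.0968
Discount to today: PV = €148,387.0968 / (1 + 0.093)^2 = €148,387.0968 / 1.194649 = €124,209.79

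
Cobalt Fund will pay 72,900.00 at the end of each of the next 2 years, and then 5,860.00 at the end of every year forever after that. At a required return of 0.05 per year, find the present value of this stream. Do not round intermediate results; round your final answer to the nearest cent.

241854.88

PV of 2-year annuity: 72,900.00 × [1 − (1+0.05)^−2] / 0.05 = 135551.02041
Perpetuity value at year 2: 5,860.00 / 0.05 = 117200.00000
PV of perpetuity: 117200.00000 / (1+0.05)^2 = 106303.85488
Total PV = 135551.02041 + 106303.85488 = 241854.87528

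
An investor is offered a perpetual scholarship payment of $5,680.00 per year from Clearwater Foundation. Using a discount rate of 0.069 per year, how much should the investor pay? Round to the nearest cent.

$82318.84

Level perpetuity: PV = C / r = $5,680.00 / 0.069 = $82,318.84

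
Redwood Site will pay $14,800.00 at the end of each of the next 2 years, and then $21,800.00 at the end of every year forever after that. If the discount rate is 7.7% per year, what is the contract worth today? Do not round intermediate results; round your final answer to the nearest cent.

PV of 2-year annuity: $14,800.00 × [1 − (1+0.077)^−2] / 0.077 = 26501.27723
Perpetuity value at year 2: $21,800.00 / 0.077 = 283116.88312
PV of perpetuity: 283116.88312 / (1+0.077)^2 = 244081.21800
Total PV = 26501.27723 + 244081.21800 = 270582.49524

$270582.50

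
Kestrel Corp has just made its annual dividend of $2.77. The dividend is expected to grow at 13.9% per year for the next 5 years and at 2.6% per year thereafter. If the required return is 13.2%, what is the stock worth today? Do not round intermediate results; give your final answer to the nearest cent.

$41.76

D_1 = 3.15503
D_2 = 3.59358
D_3 = 4.09309
D_4 = 4.66203
D_5 = 5.31005
Terminal value at year 5: TV = D_5×(1+g_2)/(r−g_2) = 5.44811/0.106 = 51.39725
P_0 = D_1/(1+r)^1 + D_2/(1+r)^2 + D_3/(1+r)^3 + D_4/(1+r)^4 + D_5/(1+r)^5 + TV/(1+r)^5
    = 2.78713 + 2.80436 + 2.82171 + 2.83915 + 2.85671 + 27.65080 = 41.75987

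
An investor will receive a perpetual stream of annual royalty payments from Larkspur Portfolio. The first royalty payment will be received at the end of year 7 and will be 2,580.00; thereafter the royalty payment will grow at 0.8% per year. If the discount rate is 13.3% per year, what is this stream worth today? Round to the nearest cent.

9757.31

Value at end of year 6: C₁ / (r − g) = 2,580.00 / (0.133 − 0.008) = 20,640.0000
Discount to today: PV = 20,640.0000 / (1 + 0.133)^6 = 20,640.0000 / 2.115336 = 9,757.31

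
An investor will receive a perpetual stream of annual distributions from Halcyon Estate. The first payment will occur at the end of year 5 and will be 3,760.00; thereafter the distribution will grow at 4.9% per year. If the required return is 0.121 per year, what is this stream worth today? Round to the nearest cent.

Value at end of year 4: C₁ / (r − g) = 3,760.00 / (0.121 − 0.049) = 52,222.2222
Discount to today: PV = 52,222.2222 / (1 + 0.121)^4 = 52,222.2222 / 1.579147 = 33,069.90

33069.90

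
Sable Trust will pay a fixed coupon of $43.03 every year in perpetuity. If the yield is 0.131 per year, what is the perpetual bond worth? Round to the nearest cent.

$328.47

Level perpetuity: PV = C / r = $43.03 / 0.131 = $328.47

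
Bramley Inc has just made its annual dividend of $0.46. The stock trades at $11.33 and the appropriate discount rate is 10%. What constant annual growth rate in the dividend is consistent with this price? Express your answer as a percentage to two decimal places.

P = D₀(1+g)/(r−g) ⇒ P(r−g) = D₀(1+g) ⇒ g(P+D₀) = P·r − D₀
g = (P·r − D₀)/(P + D₀) = ($11.33×0.1 − $0.46) / ($11.33 + $0.46) = 0.057082

5.71%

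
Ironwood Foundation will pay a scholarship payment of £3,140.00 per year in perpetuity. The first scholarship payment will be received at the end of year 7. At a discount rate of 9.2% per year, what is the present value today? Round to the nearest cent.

£20128.25

Value at end of year 6: C / r = £3,140.00 / 0.092 = £34,130.4348
Discount to today: PV = £34,130.4348 / (1 + 0.092)^6 = £34,130.4348 / 1.695649 = £20,128.25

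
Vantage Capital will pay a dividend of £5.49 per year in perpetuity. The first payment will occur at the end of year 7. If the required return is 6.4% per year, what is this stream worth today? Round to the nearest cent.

£59.12

Value at end of year 6: C / r = £5.49 / 0.064 = £85.7813
Discount to today: PV = £85.7813 / (1 + 0.064)^6 = £85.7813 / 1.450941 = £59.12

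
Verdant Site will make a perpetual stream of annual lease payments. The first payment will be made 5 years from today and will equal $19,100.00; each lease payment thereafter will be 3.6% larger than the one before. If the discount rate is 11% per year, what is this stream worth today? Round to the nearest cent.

$170023.81

Value at end of year 4: C₁ / (r − g) = $19,100.00 / (0.11 − 0.036) = $258,108.1081
Discount to today: PV = $258,108.1081 / (1 + 0.11)^4 = $258,108.1081 / 1.518070 = $170,023.81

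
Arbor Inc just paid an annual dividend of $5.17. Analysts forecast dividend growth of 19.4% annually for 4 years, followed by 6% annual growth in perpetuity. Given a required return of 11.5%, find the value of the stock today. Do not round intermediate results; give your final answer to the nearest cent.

$155.64

D_1 = 6.17298
D_2 = 7.37054
D_3 = 8.80042
D_4 = 10.50770
Terminal value at year 4: TV = D_4×(1+g_2)/(r−g_2) = 11.13817/0.055 = 202.51212
P_0 = D_1/(1+r)^1 + D_2/(1+r)^2 + D_3/(1+r)^3 + D_4/(1+r)^4 + TV/(1+r)^4
    = 5.53630 + 5.92856 + 6.34861 + 6.79843 + 131.02421 = 155.63612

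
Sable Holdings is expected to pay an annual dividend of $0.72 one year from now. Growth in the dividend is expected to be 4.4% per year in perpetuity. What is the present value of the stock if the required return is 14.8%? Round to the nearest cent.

$6.92

Growing perpetuity: P = D₁ / (r − g) = $0.7200 / (0.148 − 0.044) = $6.92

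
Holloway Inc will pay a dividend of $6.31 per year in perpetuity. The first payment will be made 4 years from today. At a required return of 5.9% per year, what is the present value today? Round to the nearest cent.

Value at end of year 3: C / r = $6.31 / 0.059 = $106.9492
Discount to today: PV = $106.9492 / (1 + 0.059)^3 = $106.9492 / 1.187648 = $90.05

$90.05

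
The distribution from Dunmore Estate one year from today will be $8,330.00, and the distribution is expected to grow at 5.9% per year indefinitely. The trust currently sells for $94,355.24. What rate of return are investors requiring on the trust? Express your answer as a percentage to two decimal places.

14.73%

P = D₁/(r − g) ⇒ r = D₁/P + g = $8,330.0000/$94,355.24 + 0.059 = 0.088283 + 0.059 = 0.147283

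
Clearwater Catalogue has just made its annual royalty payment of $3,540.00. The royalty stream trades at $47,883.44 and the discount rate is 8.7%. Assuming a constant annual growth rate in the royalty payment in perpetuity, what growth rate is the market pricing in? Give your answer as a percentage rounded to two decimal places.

1.22%

P = D₀(1+g)/(r−g) ⇒ P(r−g) = D₀(1+g) ⇒ g(P+D₀) = P·r − D₀
g = (P·r − D₀)/(P + D₀) = ($47,883.44×0.087 − $3,540.00) / ($47,883.44 + $3,540.00) = 0.012171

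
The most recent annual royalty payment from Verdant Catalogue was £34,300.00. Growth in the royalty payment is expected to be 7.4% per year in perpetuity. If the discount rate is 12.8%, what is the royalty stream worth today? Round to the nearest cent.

£682188.89

D₁ = D₀ × (1 + g) = £34,300.00 × 1.074 = £36,838.2000
Growing perpetuity: P = D₁ / (r − g) = £36,838.2000 / (0.128 − 0.074) = £682,188.89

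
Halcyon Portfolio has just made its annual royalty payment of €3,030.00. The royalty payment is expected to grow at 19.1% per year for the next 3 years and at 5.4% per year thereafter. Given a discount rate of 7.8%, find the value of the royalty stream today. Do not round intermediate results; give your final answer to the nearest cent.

€190585.47

D_1 = 3608.73000
D_2 = 4297.99743
D_3 = 5118.91494
Terminal value at year 3: TV = D_3×(1+g_2)/(r−g_2) = 5395.33635/0.024 = 224805.68108
P_0 = D_1/(1+r)^1 + D_2/(1+r)^2 + D_3/(1+r)^3 + TV/(1+r)^3
    = 3347.61596 + 3698.52561 + 4086.21892 + 179453.11426 = 190585.47475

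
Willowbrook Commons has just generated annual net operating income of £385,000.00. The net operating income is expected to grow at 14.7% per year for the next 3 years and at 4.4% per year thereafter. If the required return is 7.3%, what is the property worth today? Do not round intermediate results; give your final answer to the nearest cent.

D_1 = 441595.00000
D_2 = 506509.46500
D_3 = 580966.35636
Terminal value at year 3: TV = D_3×(1+g_2)/(r−g_2) = 606528.87603/0.029 = 20914788.82878
P_0 = D_1/(1+r)^1 + D_2/(1+r)^2 + D_3/(1+r)^3 + TV/(1+r)^3
    = 411551.72414 + 439934.60166 + 470274.91902 + 16929897.08475 = 18251658.32957

£18251658.33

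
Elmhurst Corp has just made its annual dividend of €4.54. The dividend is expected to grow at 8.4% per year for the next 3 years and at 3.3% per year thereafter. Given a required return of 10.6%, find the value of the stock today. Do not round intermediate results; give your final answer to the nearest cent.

D_1 = 4.92136
D_2 = 5.33475
D_3 = 5.78287
Terminal value at year 3: TV = D_3×(1+g_2)/(r−g_2) = 5.97371/0.073 = 81.83162
P_0 = D_1/(1+r)^1 + D_2/(1+r)^2 + D_3/(1+r)^3 + TV/(1+r)^3
    = 4.44969 + 4.36118 + 4.27443 + 60.48613 = 73.57143

€73.57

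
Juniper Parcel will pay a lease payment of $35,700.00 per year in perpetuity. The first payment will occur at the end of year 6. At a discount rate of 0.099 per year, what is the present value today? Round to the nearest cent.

$224928.54

Value at end of year 5: C / r = $35,700.00 / 0.099 = $360,606.0606
Discount to today: PV = $360,606.0606 / (1 + 0.099)^5 = $360,606.0606 / 1.603203 = $224,928.54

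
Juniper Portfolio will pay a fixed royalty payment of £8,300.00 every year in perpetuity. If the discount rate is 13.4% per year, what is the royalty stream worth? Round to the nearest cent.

Level perpetuity: PV = C / r = £8,300.00 / 0.134 = £61,940.30

£61940.30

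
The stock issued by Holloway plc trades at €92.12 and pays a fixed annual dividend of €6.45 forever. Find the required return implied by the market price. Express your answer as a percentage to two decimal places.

P = C/r ⇒ r = C/P = €6.45/€92.12 = 0.070017

7.00%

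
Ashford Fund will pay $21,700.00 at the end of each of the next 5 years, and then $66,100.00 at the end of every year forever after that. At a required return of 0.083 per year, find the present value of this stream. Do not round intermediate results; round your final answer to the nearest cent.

PV of 5-year annuity: $21,700.00 × [1 − (1+0.083)^−5] / 0.083 = 85961.04242
Perpetuity value at year 5: $66,100.00 / 0.083 = 796385.54217
PV of perpetuity: 796385.54217 / (1+0.083)^5 = 534541.07656
Total PV = 85961.04242 + 534541.07656 = 620502.11898

$620502.12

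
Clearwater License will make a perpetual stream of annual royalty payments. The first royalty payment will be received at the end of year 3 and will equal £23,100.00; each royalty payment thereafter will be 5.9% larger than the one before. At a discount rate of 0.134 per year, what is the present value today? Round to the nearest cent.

Value at end of year 2: C₁ / (r − g) = £23,100.00 / (0.134 − 0.059) = £308,000.0000
Discount to today: PV = £308,000.0000 / (1 + 0.134)^2 = £308,000.0000 / 1.285956 = £239,510.53

£239510.53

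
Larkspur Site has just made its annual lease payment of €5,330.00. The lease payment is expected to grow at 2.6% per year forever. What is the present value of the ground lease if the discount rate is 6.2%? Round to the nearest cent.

D₁ = D₀ × (1 + g) = €5,330.00 × 1.026 = €5,468.5800
Growing perpetuity: P = D₁ / (r − g) = €5,468.5800 / (0.062 − 0.026) = €151,905.00

€151905.00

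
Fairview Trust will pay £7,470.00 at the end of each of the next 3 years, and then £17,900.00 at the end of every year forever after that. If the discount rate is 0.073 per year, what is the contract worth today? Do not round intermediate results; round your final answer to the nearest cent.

PV of 3-year annuity: £7,470.00 × [1 − (1+0.073)^−3] / 0.073 = 19496.68546
Perpetuity value at year 3: £17,900.00 / 0.073 = 245205.47945
PV of perpetuity: 245205.47945 / (1+0.073)^3 = 198486.51429
Total PV = 19496.68546 + 198486.51429 = 217983.19975

£217983.20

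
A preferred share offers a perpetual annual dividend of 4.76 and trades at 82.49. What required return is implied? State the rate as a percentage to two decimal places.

5.77%

P = C/r ⇒ r = C/P = 4.76/82.49 = 0.057704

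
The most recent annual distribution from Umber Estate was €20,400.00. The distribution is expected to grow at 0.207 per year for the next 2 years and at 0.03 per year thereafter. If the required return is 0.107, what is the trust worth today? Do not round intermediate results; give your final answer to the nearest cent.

€370906.22

D_1 = 24622.80000
D_2 = 29719.71960
Terminal value at year 2: TV = D_2×(1+g_2)/(r−g_2) = 30611.31119/0.077 = 397549.49595
P_0 = D_1/(1+r)^1 + D_2/(1+r)^2 + TV/(1+r)^2
    = 22242.81843 + 24252.10645 + 324411.29410 = 370906.21898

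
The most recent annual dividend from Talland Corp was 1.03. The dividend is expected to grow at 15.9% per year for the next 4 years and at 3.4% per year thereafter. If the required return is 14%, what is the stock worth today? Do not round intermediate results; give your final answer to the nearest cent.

15.03

D_1 = 1.19377
D_2 = 1.38358
D_3 = 1.60357
D_4 = 1.85854
Terminal value at year 4: TV = D_4×(1+g_2)/(r−g_2) = 1.92173/0.106 = 18.12949
P_0 = D_1/(1+r)^1 + D_2/(1+r)^2 + D_3/(1+r)^3 + D_4/(1+r)^4 + TV/(1+r)^4
    = 1.04717 + 1.06462 + 1.08236 + 1.10040 + 10.73411 = 15.02867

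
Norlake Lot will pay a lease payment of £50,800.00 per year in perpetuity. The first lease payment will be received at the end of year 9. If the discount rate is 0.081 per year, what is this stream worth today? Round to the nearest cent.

Value at end of year 8: C / r = £50,800.00 / 0.081 = £627,160.4938
Discount to today: PV = £627,160.4938 / (1 + 0.081)^8 = £627,160.4938 / 1.864685 = £336,335.83

£336335.83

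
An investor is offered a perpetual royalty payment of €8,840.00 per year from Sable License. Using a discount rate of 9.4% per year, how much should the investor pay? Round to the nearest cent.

Level perpetuity: PV = C / r = €8,840.00 / 0.094 = €94,042.55

€94042.55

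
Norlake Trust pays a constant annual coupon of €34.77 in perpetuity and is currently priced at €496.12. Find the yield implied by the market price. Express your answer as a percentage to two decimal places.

P = C/r ⇒ r = C/P = €34.77/€496.12 = 0.070084

7.01%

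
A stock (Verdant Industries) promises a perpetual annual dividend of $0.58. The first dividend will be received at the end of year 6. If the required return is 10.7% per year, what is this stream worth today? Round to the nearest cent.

$3.26

Value at end of year 5: C / r = $0.58 / 0.107 = $5.4206
Discount to today: PV = $5.4206 / (1 + 0.107)^5 = $5.4206 / 1.662410 = $3.26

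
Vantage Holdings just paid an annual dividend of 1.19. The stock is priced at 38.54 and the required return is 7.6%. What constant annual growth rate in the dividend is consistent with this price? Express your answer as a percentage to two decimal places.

P = D₀(1+g)/(r−g) ⇒ P(r−g) = D₀(1+g) ⇒ g(P+D₀) = P·r − D₀
g = (P·r − D₀)/(P + D₀) = (38.54×0.076 − 1.19) / (38.54 + 1.19) = 0.043771

4.38%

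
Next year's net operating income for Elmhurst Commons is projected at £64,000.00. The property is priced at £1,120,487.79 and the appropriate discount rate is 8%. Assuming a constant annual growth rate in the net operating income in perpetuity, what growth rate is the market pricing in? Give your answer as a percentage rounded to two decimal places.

P = D₁/(r−g) ⇒ g = r − D₁/P = 0.08 − £64,000.00/£1,120,487.79 = 0.022882

2.29%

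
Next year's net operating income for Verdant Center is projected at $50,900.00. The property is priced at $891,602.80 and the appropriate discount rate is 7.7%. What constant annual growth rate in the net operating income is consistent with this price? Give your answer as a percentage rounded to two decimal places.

1.99%

P = D₁/(r−g) ⇒ g = r − D₁/P = 0.077 − $50,900.00/$891,602.80 = 0.019912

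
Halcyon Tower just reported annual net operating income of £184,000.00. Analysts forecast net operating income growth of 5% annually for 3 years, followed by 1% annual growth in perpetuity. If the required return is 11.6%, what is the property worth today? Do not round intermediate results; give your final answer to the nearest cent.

D_1 = 193200.00000
D_2 = 202860.00000
D_3 = 213003.00000
Terminal value at year 3: TV = D_3×(1+g_2)/(r−g_2) = 215133.03000/0.106 = 2029556.88679
P_0 = D_1/(1+r)^1 + D_2/(1+r)^2 + D_3/(1+r)^3 + TV/(1+r)^3
    = 173118.27957 + 162880.10175 + 153247.40756 + 1460187.56257 = 1949433.35144

£1949433.35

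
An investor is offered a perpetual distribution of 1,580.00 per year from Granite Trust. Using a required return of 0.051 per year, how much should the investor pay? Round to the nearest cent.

30980.39

Level perpetuity: PV = C / r = 1,580.00 / 0.051 = 30,980.39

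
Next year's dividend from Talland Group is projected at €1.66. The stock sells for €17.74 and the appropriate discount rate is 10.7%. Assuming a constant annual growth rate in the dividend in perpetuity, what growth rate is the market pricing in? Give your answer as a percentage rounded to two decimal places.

P = D₁/(r−g) ⇒ g = r − D₁/P = 0.107 − €1.66/€17.74 = 0.013426

1.34%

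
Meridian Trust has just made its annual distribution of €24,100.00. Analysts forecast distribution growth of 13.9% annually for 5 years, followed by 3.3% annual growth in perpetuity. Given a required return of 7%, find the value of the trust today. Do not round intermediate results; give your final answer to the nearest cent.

D_1 = 27449.90000
D_2 = 31265.43610
D_3 = 35611.33172
D_4 = 40561.30683
D_5 = 46199.32848
Terminal value at year 5: TV = D_5×(1+g_2)/(r−g_2) = 47723.90632/0.037 = 1289835.30582
P_0 = D_1/(1+r)^1 + D_2/(1+r)^2 + D_3/(1+r)^3 + D_4/(1+r)^4 + D_5/(1+r)^5 + TV/(1+r)^5
    = 25654.11215 + 27308.44275 + 29069.45447 + 30944.02677 + 32939.48270 + 919634.74686 = 1065550.26571

€1065550.27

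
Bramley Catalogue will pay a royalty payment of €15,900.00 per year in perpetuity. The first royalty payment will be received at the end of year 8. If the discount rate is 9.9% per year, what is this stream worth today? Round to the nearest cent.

Value at end of year 7: C / r = €15,900.00 / 0.099 = €160,606.0606
Discount to today: PV = €160,606.0606 / (1 + 0.099)^7 = €160,606.0606 / 1.936350 = €82,942.68

€82942.68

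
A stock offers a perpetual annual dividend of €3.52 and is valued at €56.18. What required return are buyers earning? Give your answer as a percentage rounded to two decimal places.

P = C/r ⇒ r = C/P = €3.52/€56.18 = 0.062656

6.27%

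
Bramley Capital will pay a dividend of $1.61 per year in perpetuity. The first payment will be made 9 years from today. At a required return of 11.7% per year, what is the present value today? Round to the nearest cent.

Value at end of year 8: C / r = $1.61 / 0.117 = $13.7607
Discount to today: PV = $13.7607 / (1 + 0.117)^8 = $13.7607 / 2.423402 = $5.68

$5.68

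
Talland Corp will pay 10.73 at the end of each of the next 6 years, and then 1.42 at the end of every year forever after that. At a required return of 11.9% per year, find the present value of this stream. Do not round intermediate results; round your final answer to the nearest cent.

PV of 6-year annuity: 10.73 × [1 − (1+0.119)^−6] / 0.119 = 44.24063
Perpetuity value at year 6: 1.42 / 0.119 = 11.93277
PV of perpetuity: 11.93277 / (1+0.119)^6 = 6.07800
Total PV = 44.24063 + 6.07800 = 50.31863

50.32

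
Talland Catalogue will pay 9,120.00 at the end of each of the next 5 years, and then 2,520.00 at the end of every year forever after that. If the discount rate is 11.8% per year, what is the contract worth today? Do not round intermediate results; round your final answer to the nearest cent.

45265.81

PV of 5-year annuity: 9,120.00 × [1 − (1+0.118)^−5] / 0.118 = 33039.09964
Perpetuity value at year 5: 2,520.00 / 0.118 = 21355.93220
PV of perpetuity: 21355.93220 / (1+0.118)^5 = 12226.70730
Total PV = 33039.09964 + 12226.70730 = 45265.80694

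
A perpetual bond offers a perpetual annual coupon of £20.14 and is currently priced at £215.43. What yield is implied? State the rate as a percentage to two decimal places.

P = C/r ⇒ r = C/P = £20.14/£215.43 = 0.093487

9.35%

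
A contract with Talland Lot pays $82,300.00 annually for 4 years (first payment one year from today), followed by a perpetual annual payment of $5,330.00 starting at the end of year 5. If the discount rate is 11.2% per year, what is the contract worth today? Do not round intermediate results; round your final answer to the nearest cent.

$285368.40

PV of 4-year annuity: $82,300.00 × [1 − (1+0.112)^−4] / 0.112 = 254244.78096
Perpetuity value at year 4: $5,330.00 / 0.112 = 47589.28571
PV of perpetuity: 47589.28571 / (1+0.112)^4 = 31123.61521
Total PV = 254244.78096 + 31123.61521 = 285368.39617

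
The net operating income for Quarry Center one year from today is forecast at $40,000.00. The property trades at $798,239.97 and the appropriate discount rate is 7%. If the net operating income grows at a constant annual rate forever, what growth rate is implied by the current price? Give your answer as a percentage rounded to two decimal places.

1.99%

P = D₁/(r−g) ⇒ g = r − D₁/P = 0.07 − $40,000.00/$798,239.97 = 0.019890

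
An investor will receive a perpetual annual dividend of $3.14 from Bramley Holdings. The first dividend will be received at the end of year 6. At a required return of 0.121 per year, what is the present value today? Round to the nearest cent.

$14.66

Value at end of year 5: C / r = $3.14 / 0.121 = $25.9504
Discount to today: PV = $25.9504 / (1 + 0.121)^5 = $25.9504 / 1.770223 = $14.66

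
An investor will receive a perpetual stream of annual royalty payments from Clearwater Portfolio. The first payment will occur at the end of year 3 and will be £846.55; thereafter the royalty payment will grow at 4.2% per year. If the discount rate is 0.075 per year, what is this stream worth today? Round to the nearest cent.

Value at end of year 2: C₁ / (r − g) = £846.55 / (0.075 − 0.042) = £25,653.0303
Discount to today: PV = £25,653.0303 / (1 + 0.075)^2 = £25,653.0303 / 1.155625 = £22,198.40

£22198.40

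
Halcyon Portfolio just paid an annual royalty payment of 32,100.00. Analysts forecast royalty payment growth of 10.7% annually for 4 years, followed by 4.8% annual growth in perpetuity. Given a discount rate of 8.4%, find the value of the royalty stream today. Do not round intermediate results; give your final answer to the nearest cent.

1151692.61

D_1 = 35534.70000
D_2 = 39336.91290
D_3 = 43545.96258
D_4 = 48205.38058
Terminal value at year 4: TV = D_4×(1+g_2)/(r−g_2) = 50519.23884/0.036 = 1403312.19011
P_0 = D_1/(1+r)^1 + D_2/(1+r)^2 + D_3/(1+r)^3 + D_4/(1+r)^4 + TV/(1+r)^4
    = 32781.08856 + 33476.62826 + 34186.92573 + 34912.29408 + 1016335.67200 = 1151692.60862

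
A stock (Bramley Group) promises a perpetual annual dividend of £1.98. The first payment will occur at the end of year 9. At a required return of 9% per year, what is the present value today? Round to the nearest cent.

£11.04

Value at end of year 8: C / r = £1.98 / 0.09 = £22.0000
Discount to today: PV = £22.0000 / (1 + 0.09)^8 = £22.0000 / 1.992563 = £11.04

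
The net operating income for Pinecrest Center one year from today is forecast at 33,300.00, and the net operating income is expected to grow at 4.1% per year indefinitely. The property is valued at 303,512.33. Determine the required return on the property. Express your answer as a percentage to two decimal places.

15.07%

P = D₁/(r − g) ⇒ r = D₁/P + g = 33,300.0000/303,512.33 + 0.041 = 0.109715 + 0.041 = 0.150715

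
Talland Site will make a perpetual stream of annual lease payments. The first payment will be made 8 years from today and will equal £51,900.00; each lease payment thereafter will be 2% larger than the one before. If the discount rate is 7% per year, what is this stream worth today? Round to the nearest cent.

£646414.23

Value at end of year 7: C₁ / (r − g) = £51,900.00 / (0.07 − 0.02) = £1,038,000.0000
Discount to today: PV = £1,038,000.0000 / (1 + 0.07)^7 = £1,038,000.0000 / 1.605781 = £646,414.23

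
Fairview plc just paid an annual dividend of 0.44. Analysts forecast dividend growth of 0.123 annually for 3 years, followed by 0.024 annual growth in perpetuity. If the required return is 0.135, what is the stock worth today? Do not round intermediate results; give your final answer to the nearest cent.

D_1 = 0.49412
D_2 = 0.55490
D_3 = 0.62315
Terminal value at year 3: TV = D_3×(1+g_2)/(r−g_2) = 0.63810/0.111 = 5.74869
P_0 = D_1/(1+r)^1 + D_2/(1+r)^2 + D_3/(1+r)^3 + TV/(1+r)^3
    = 0.43535 + 0.43075 + 0.42619 + 3.93171 = 5.22399

5.22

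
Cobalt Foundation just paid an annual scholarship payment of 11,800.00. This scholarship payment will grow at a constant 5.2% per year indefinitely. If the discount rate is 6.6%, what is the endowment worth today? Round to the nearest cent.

D₁ = D₀ × (1 + g) = 11,800.00 × 1.052 = 12,413.6000
Growing perpetuity: P = D₁ / (r − g) = 12,413.6000 / (0.066 − 0.052) = 886,685.71

886685.71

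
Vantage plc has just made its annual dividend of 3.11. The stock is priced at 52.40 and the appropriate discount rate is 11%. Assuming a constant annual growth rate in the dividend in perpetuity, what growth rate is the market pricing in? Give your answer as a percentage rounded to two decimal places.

P = D₀(1+g)/(r−g) ⇒ P(r−g) = D₀(1+g) ⇒ g(P+D₀) = P·r − D₀
g = (P·r − D₀)/(P + D₀) = (52.40×0.11 − 3.11) / (52.40 + 3.11) = 0.047811

4.78%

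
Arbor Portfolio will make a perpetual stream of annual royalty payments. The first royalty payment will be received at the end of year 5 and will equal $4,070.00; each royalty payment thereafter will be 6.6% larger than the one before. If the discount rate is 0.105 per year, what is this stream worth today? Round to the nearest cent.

$69997.20

Value at end of year 4: C₁ / (r − g) = $4,070.00 / (0.105 − 0.066) = $104,358.9744
Discount to today: PV = $104,358.9744 / (1 + 0.105)^4 = $104,358.9744 / 1.490902 = $69,997.20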